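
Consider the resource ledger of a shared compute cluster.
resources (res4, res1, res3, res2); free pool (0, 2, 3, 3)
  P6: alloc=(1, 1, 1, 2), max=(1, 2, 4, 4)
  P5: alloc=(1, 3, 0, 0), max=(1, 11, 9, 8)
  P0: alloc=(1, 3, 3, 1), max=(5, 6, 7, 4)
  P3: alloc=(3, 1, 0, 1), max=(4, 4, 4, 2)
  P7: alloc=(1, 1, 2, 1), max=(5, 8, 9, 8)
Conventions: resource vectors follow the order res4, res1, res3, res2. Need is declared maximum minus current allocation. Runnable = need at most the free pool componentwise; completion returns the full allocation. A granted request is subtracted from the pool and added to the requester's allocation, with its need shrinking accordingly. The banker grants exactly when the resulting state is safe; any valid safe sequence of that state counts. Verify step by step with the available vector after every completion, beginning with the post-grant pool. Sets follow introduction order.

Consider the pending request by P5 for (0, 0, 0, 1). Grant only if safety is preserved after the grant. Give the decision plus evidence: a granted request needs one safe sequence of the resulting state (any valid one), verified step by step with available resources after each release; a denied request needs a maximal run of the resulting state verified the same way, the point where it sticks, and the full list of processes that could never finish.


DENY — the pretend-granted state is unsafe.
Key observation: the wall is res2: completing P6, P3, P0 brings the pool only to (5, 7, 7, 6), and all the rest need more.
After a pretend grant, a maximal execution: P6, P3, P0 — then nothing else fits. Walking it through:
  pool = (0, 2, 3, 2)
  P6: need (0, 1, 3, 2) fits (0, 2, 3, 2); releases (1, 1, 1, 2), pool now (1, 3, 4, 4)
  P3: need (1, 3, 4, 1) fits (1, 3, 4, 4); releases (3, 1, 0, 1), pool now (4, 4, 4, 5)
  P0: need (4, 3, 4, 3) fits (4, 4, 4, 5); releases (1, 3, 3, 1), pool now (5, 7, 7, 6)
  blocked: P5 wants (0, 8, 9, 7), pool (5, 7, 7, 6) — not enough res1, res3 and res2
  blocked: P7 wants (4, 7, 7, 7), pool (5, 7, 7, 6) — not enough res2
Had the request been granted, P5 and P7 could never finish.


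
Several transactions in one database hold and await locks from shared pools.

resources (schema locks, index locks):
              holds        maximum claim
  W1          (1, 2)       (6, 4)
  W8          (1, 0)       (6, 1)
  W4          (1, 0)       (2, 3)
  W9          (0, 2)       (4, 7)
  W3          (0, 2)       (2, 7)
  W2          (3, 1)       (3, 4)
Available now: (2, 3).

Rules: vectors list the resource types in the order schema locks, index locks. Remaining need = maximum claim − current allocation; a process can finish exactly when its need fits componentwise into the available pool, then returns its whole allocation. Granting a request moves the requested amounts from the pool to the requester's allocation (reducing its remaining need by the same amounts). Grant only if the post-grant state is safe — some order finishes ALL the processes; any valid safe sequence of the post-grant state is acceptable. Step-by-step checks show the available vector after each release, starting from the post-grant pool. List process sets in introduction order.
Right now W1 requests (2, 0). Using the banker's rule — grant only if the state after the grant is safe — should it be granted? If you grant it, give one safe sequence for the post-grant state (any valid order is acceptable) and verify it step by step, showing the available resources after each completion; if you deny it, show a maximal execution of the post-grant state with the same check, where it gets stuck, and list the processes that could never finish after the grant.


GRANT: granting preserves safety; a valid post-grant sequence is W2, W1, W9, W3, W8, W4.
Key observation: with (0, 3) left after the transfer, W2 can run at once — the state stays safe.
Check on the post-grant state, step by step:
  pool = (0, 3)
  W2 needs (0, 3) <= (0, 3) -> finishes; pool += (3, 1) = (3, 4)
  W1 needs (3, 2) <= (3, 4) -> finishes; pool += (3, 2) = (6, 6)
  W9 needs (4, 5) <= (6, 6) -> finishes; pool += (0, 2) = (6, 8)
  W3 needs (2, 5) <= (6, 8) -> finishes; pool += (0, 2) = (6, 10)
  W8 needs (5, 1) <= (6, 10) -> finishes; pool += (1, 0) = (7, 10)
  W4 needs (1, 3) <= (7, 10) -> finishes; pool += (1, 0) = (8, 10)


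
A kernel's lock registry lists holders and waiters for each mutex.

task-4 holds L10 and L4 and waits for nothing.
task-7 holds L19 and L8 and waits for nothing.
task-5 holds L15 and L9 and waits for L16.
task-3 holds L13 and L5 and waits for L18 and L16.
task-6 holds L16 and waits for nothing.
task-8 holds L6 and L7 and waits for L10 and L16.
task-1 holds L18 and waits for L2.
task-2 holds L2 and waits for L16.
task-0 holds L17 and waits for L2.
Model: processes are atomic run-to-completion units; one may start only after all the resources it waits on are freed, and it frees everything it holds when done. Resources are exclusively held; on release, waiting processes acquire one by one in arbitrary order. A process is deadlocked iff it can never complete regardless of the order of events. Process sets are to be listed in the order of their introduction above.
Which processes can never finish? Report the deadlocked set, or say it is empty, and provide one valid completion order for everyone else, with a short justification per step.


The deadlocked set is empty.
Key observation: no waiting chain loops back on itself — every chain ends at a process that waits on nothing, so everyone eventually runs.
The rest can finish in the order task-6, task-2, task-5, task-7, task-1, task-3, task-0, task-4, task-8.
Check, step by step:
  task-6: no waits; runs immediately, freeing L16
  task-2 waits on L16 — all released -> runs and releases L2
  task-5 waits on L16 — all released -> runs and releases L15 and L9
  task-7: no waits; runs immediately, freeing L19 and L8
  task-1 waits on L2 — all released -> runs and releases L18
  task-3 waits on L18 and L16 — all released -> runs and releases L13 and L5
  task-0 waits on L2 — all released -> runs and releases L17
  task-4: no waits; runs immediately, freeing L10 and L4
  task-8 waits on L10 and L16 — all released -> runs and releases L6 and L7


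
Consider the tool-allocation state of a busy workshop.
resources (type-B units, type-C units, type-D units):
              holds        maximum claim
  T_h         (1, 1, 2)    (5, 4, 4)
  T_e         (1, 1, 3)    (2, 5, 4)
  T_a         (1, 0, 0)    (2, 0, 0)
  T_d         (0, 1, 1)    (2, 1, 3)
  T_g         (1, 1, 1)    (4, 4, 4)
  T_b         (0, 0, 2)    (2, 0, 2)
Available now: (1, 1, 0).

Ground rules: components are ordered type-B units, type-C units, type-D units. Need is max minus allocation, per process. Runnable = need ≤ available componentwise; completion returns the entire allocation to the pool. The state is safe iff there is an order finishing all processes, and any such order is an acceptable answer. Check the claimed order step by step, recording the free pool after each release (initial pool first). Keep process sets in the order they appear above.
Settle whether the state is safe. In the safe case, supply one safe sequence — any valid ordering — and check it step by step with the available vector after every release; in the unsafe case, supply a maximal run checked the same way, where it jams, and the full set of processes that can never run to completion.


The state is UNSAFE.
Key observation: the wall is type-C units: completing T_a, T_b, T_d brings the pool only to (2, 2, 3), and all the rest need more.
The run T_a, T_b, T_d cannot be extended any further. Walking it through:
  pool = (1, 1, 0)
  T_a needs (1, 0, 0) <= (1, 1, 0) -> finishes; pool += (1, 0, 0) = (2, 1, 0)
  T_b needs (2, 0, 0) <= (2, 1, 0) -> finishes; pool += (0, 0, 2) = (2, 1, 2)
  T_d needs (2, 0, 2) <= (2, 1, 2) -> finishes; pool += (0, 1, 1) = (2, 2, 3)
  blocked: T_h wants (4, 3, 2), pool (2, 2, 3) — not enough type-B units and type-C units
  blocked: T_e wants (1, 4, 1), pool (2, 2, 3) — not enough type-C units
  blocked: T_g wants (3, 3, 3), pool (2, 2, 3) — not enough type-B units and type-C units
Permanently blocked: T_h, T_e and T_g.


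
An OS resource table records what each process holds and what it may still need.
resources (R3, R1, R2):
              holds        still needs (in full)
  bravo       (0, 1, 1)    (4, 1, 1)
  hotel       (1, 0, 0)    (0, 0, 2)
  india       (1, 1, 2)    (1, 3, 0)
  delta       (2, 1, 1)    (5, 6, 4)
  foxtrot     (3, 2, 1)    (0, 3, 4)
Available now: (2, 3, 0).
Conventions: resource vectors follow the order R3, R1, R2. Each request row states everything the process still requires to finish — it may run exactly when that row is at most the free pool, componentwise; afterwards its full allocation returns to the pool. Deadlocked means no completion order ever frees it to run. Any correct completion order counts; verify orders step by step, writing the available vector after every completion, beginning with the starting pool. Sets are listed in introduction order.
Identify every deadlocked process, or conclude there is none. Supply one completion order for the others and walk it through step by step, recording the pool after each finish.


The deadlocked set is delta and foxtrot.
Key observation: even finishing india, hotel, bravo leaves just (4, 5, 3) free — too little R2 for any of the remaining processes.
A valid finishing order for the others: india, hotel, bravo. Check, step by step:
  pool = (2, 3, 0)
  run india (needs (1, 3, 0), free (2, 3, 0)); after release of (1, 1, 2) the pool is (3, 4, 2)
  run hotel (needs (0, 0, 2), free (3, 4, 2)); after release of (1, 0, 0) the pool is (4, 4, 2)
  run bravo (needs (4, 1, 1), free (4, 4, 2)); after release of (0, 1, 1) the pool is (4, 5, 3)
The stuck group stays short no matter what:
  delta cannot run: need (5, 6, 4) vs free (4, 5, 3) (insufficient R3, R1 and R2)
  foxtrot cannot run: need (0, 3, 4) vs free (4, 5, 3) (insufficient R2)


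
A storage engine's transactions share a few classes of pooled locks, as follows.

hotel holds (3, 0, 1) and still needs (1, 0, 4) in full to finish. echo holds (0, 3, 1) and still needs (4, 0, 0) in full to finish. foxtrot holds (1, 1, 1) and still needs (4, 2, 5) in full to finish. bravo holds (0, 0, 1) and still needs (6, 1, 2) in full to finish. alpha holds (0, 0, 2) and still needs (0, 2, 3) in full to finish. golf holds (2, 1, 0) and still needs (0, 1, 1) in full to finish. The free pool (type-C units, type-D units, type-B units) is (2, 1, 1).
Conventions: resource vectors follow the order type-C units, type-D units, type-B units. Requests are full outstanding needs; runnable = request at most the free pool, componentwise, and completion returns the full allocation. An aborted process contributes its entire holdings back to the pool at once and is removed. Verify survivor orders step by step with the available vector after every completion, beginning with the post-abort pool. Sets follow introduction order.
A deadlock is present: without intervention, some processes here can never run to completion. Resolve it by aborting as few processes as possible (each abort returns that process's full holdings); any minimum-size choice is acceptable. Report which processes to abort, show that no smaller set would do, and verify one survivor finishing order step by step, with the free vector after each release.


The answer: abort hotel.
Key observation: aborting hotel returns (3, 0, 1), and alpha — hopeless before — runs at step 3 with the returned capacity in the pool.
Why nothing smaller works: aborting no one leaves the state deadlocked as given.
The survivors complete as echo, golf, alpha, foxtrot, bravo. Verifying each step (starting from the post-abort pool):
  pool = (5, 1, 2)
  run echo (needs (4, 0, 0), free (5, 1, 2)); after release of (0, 3, 1) the pool is (5, 4, 3)
  run golf (needs (0, 1, 1), free (5, 4, 3)); after release of (2, 1, 0) the pool is (7, 5, 3)
  run alpha (needs (0, 2, 3), free (7, 5, 3)); after release of (0, 0, 2) the pool is (7, 5, 5)
  run foxtrot (needs (4, 2, 5), free (7, 5, 5)); after release of (1, 1, 1) the pool is (8, 6, 6)
  run bravo (needs (6, 1, 2), free (8, 6, 6)); after release of (0, 0, 1) the pool is (8, 6, 7)


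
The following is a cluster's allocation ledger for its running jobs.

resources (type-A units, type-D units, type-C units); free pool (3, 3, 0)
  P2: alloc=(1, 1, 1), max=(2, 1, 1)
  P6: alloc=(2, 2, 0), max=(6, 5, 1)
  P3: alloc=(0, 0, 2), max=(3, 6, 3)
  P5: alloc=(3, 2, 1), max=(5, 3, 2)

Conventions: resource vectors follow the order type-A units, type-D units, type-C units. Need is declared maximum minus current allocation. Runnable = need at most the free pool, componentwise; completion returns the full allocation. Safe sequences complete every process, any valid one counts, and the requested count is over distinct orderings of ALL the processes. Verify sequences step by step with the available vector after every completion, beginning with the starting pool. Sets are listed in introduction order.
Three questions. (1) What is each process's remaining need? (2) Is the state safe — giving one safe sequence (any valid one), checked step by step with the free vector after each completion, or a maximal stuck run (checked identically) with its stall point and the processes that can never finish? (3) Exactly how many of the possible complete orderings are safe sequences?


(1) Remaining need (order type-A units, type-D units, type-C units):
  P2: (1, 0, 0)
  P6: (4, 3, 1)
  P3: (3, 6, 1)
  P5: (2, 1, 1)
(2) SAFE. One safe sequence: P2, P5, P3, P6.
Key observation: reading the order forward, P5 is the first process whose need (2, 1, 1) meets the free pool (4, 4, 1) exactly on a resource it requests.
Verifying each step:
  pool = (3, 3, 0)
  run P2 (needs (1, 0, 0), free (3, 3, 0)); after release of (1, 1, 1) the pool is (4, 4, 1)
  run P5 (needs (2, 1, 1), free (4, 4, 1)); after release of (3, 2, 1) the pool is (7, 6, 2)
  run P3 (needs (3, 6, 1), free (7, 6, 2)); after release of (0, 0, 2) the pool is (7, 6, 4)
  run P6 (needs (4, 3, 1), free (7, 6, 4)); after release of (2, 2, 0) the pool is (9, 8, 4)
(3) Exactly 4 of the possible complete orderings are safe sequences.


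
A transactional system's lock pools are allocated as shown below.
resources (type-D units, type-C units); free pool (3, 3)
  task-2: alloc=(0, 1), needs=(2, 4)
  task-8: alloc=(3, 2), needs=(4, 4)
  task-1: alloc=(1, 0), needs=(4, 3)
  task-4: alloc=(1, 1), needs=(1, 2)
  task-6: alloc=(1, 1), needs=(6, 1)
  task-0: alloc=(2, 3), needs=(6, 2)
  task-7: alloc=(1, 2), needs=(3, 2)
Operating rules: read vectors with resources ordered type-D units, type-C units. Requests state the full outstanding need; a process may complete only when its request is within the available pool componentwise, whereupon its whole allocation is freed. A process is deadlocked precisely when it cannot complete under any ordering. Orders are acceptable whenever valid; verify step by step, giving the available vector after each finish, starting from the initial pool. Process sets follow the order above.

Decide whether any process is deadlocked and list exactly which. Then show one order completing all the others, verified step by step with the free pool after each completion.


Nothing here is deadlocked.
Key observation: task-7 fits the free pool immediately, and its release cascades until everyone finishes.
A valid finishing order for the others: task-7, task-2, task-8, task-0, task-6, task-1, task-4. Walking it through:
  pool = (3, 3)
  task-7: need (3, 2) fits (3, 3); releases (1, 2), pool now (4, 5)
  task-2: need (2, 4) fits (4, 5); releases (0, 1), pool now (4, 6)
  task-8: need (4, 4) fits (4, 6); releases (3, 2), pool now (7, 8)
  task-0: need (6, 2) fits (7, 8); releases (2, 3), pool now (9, 11)
  task-6: need (6, 1) fits (9, 11); releases (1, 1), pool now (10, 12)
  task-1: need (4, 3) fits (10, 12); releases (1, 0), pool now (11, 12)
  task-4: need (1, 2) fits (11, 12); releases (1, 1), pool now (12, 13)


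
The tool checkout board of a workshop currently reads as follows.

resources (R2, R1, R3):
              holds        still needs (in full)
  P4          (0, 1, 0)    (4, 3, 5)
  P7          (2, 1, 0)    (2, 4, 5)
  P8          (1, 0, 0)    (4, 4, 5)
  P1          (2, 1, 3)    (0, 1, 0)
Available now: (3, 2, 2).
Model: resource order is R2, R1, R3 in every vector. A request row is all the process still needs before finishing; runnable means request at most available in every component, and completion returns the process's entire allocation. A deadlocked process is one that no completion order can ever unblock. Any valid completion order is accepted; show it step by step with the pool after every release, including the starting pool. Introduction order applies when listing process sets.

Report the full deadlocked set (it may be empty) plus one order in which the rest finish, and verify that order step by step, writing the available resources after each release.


The deadlocked set is empty.
Key observation: there is always a runnable process — P1 first — so the state unwinds completely.
A valid finishing order for the others: P1, P4, P8, P7. Check, step by step:
  pool = (3, 2, 2)
  P1: need (0, 1, 0) fits (3, 2, 2); releases (2, 1, 3), pool now (5, 3, 5)
  P4: need (4, 3, 5) fits (5, 3, 5); releases (0, 1, 0), pool now (5, 4, 5)
  P8: need (4, 4, 5) fits (5, 4, 5); releases (1, 0, 0), pool now (6, 4, 5)
  P7: need (2, 4, 5) fits (6, 4, 5); releases (2, 1, 0), pool now (8, 5, 5)


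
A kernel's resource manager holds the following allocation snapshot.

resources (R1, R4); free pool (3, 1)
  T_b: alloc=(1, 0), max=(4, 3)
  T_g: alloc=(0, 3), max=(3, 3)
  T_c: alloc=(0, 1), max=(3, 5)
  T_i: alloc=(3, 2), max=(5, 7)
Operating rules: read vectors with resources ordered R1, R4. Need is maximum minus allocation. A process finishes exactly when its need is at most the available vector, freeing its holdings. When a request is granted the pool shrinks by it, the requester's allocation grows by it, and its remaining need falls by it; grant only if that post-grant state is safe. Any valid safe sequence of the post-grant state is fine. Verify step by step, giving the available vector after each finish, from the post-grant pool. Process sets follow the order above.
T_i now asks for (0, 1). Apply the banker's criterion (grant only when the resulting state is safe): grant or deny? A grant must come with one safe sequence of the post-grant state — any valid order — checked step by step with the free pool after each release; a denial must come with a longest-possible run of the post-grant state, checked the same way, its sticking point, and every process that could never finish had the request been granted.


DENY. Granting would leave the state unsafe.
Key observation: R4 is the bottleneck — with T_g, T_b done the pool holds (4, 3), short of every remaining need.
Pretend the grant happened; the run T_g, T_b goes as far as possible. Verifying each step:
  pool = (3, 0)
  run T_g (needs (3, 0), free (3, 0)); after release of (0, 3) the pool is (3, 3)
  run T_b (needs (3, 3), free (3, 3)); after release of (1, 0) the pool is (4, 3)
  T_c cannot run: need (3, 4) vs free (4, 3) (insufficient R4)
  T_i cannot run: need (2, 4) vs free (4, 3) (insufficient R4)
Processes that could never finish after the grant: T_c and T_i.


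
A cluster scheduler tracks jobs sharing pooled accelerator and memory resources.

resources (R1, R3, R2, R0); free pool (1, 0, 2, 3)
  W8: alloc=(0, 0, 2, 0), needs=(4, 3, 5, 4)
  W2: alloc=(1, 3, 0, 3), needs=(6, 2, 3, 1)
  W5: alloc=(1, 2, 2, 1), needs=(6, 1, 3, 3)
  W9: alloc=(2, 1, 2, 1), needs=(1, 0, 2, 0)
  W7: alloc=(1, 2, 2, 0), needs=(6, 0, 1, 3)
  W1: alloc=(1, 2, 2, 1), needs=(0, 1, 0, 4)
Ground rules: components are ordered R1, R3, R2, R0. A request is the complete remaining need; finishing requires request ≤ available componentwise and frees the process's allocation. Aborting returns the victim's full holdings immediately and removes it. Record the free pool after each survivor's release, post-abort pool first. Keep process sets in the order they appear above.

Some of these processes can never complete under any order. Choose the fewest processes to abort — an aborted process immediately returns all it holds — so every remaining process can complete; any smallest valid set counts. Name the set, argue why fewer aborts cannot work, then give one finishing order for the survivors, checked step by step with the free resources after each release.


Minimum abort set: W2 and W7.
Key observation: W5 had no path to completion before; after the abort of W2 and W7 ((2, 5, 2, 3) returned), step 4 is where it fits.
No one abort is enough; case by case: W8 alone leaves W2 blocked (short on R1); W2 alone leaves W5 blocked (short on R1); W5 alone leaves W2 blocked (short on R1); W9 alone leaves W2 blocked (short on R1); W7 alone leaves W2 blocked (short on R1); W1 alone leaves W2 blocked (short on R1).
The survivors complete as W1, W9, W8, W5. Check, step by step (starting from the post-abort pool):
  pool = (3, 5, 4, 6)
  W1: need (0, 1, 0, 4) fits (3, 5, 4, 6); releases (1, 2, 2, 1), pool now (4, 7, 6, 7)
  W9: need (1, 0, 2, 0) fits (4, 7, 6, 7); releases (2, 1, 2, 1), pool now (6, 8, 8, 8)
  W8: need (4, 3, 5, 4) fits (6, 8, 8, 8); releases (0, 0, 2, 0), pool now (6, 8, 10, 8)
  W5: need (6, 1, 3, 3) fits (6, 8, 10, 8); releases (1, 2, 2, 1), pool now (7, 10, 12, 9)


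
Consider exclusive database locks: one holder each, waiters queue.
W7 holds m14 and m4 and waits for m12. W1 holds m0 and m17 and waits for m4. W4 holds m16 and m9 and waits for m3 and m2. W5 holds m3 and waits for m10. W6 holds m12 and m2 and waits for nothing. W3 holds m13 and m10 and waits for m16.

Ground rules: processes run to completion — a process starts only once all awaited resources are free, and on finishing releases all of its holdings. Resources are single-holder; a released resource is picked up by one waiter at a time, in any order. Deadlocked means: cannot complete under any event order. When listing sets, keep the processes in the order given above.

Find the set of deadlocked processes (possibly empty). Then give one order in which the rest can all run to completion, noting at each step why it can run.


Deadlocked set: W4, W5 and W3.
Key observation: the waits loop around W4 -> W5 -> W3 -> W4 with no way out; no other process is dragged down with it.
A valid finishing order for the others: W6, W7, W1.
Check, step by step:
  W6 waits on nothing -> runs at once and releases m12 and m2
  W7: everything it awaited (m12) is free; runs, freeing m14 and m4
  W1: everything it awaited (m4) is free; runs, freeing m0 and m17


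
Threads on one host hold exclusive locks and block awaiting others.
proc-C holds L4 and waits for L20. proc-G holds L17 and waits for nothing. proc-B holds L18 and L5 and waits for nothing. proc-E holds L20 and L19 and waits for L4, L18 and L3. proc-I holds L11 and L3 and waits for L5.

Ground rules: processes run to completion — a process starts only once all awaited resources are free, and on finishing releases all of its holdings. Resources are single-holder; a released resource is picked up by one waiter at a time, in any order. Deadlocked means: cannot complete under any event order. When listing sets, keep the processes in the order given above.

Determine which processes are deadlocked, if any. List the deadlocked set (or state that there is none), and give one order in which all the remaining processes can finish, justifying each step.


The deadlocked set is proc-C and proc-E.
Key observation: the waits loop around proc-C -> proc-E -> proc-C with no way out; no other process is dragged down with it.
One completion order for the rest: proc-B, proc-I, proc-G.
Verifying each step:
  run proc-B (it waits on nothing); releases L18 and L5
  proc-I: everything it awaited (L5) is free; runs, freeing L11 and L3
  run proc-G (it waits on nothing); releases L17


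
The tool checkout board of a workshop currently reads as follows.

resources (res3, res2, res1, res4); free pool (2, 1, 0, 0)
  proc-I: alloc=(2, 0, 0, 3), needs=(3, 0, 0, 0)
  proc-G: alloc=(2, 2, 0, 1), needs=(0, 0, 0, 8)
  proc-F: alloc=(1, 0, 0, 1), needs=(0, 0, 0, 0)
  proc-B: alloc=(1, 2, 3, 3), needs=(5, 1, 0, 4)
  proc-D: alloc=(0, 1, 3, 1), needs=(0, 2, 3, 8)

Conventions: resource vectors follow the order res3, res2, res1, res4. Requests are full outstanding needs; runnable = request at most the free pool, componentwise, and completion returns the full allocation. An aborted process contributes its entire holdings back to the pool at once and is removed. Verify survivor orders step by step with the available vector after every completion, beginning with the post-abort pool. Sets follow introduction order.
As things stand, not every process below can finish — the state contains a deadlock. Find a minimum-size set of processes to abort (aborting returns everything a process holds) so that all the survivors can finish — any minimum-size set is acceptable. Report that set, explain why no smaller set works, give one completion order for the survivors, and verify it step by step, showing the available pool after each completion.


The answer: abort proc-G.
Key observation: the returned (2, 2, 0, 1) from proc-G is what brings proc-D — unrunnable before, under any order — into play at step 4.
No smaller set exists: with zero aborts the deadlock remains.
One survivor order: proc-I, proc-B, proc-F, proc-D. Check, step by step (post-abort pool first):
  pool = (4, 3, 0, 1)
  run proc-I (needs (3, 0, 0, 0), free (4, 3, 0, 1)); after release of (2, 0, 0, 3) the pool is (6, 3, 0, 4)
  run proc-B (needs (5, 1, 0, 4), free (6, 3, 0, 4)); after release of (1, 2, 3, 3) the pool is (7, 5, 3, 7)
  run proc-F (needs (0, 0, 0, 0), free (7, 5, 3, 7)); after release of (1, 0, 0, 1) the pool is (8, 5, 3, 8)
  run proc-D (needs (0, 2, 3, 8), free (8, 5, 3, 8)); after release of (0, 1, 3, 1) the pool is (8, 6, 6, 9)


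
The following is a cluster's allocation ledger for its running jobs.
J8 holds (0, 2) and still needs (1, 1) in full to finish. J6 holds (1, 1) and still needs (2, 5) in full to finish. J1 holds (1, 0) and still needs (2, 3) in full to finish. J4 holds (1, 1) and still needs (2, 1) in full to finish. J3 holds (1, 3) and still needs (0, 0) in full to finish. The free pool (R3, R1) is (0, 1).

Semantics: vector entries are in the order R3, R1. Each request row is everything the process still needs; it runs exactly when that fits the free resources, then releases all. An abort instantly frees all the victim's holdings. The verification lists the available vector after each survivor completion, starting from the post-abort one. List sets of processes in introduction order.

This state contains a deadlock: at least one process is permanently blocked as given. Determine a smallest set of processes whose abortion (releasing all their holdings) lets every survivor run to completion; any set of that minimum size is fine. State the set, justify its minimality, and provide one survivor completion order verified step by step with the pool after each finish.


Abort J6.
Key observation: aborting J6 returns (1, 1), and J4 — hopeless before — runs at step 3 with the returned capacity in the pool.
No smaller set exists: with zero aborts the deadlock remains.
One survivor order: J3, J8, J4, J1. Verifying each step (post-abort pool first):
  pool = (1, 2)
  run J3 (needs (0, 0), free (1, 2)); after release of (1, 3) the pool is (2, 5)
  run J8 (needs (1, 1), free (2, 5)); after release of (0, 2) the pool is (2, 7)
  run J4 (needs (2, 1), free (2, 7)); after release of (1, 1) the pool is (3, 8)
  run J1 (needs (2, 3), free (3, 8)); after release of (1, 0) the pool is (4, 8)


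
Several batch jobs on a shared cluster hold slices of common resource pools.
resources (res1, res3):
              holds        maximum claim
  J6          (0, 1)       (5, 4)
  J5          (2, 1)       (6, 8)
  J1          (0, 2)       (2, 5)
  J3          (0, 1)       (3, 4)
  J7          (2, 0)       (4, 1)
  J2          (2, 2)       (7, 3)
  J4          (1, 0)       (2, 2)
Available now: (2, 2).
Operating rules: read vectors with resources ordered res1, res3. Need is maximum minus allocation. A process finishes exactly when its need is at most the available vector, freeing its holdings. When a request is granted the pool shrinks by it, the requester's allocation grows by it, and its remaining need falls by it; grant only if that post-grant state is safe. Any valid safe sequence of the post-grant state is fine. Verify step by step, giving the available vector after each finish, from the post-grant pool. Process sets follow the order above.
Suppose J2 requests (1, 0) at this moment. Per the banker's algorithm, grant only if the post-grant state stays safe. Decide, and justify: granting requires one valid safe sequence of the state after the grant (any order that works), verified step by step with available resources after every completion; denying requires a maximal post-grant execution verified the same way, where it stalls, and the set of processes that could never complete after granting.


GRANT. The post-grant state is safe; one safe sequence: J4, J7, J2, J3, J1, J6, J5.
Key observation: even at the reduced pool (1, 2), J4 fits immediately, so safety survives the grant.
Step-by-step check of the post-grant state:
  pool = (1, 2)
  J4: need (1, 2) fits (1, 2); releases (1, 0), pool now (2, 2)
  J7: need (2, 1) fits (2, 2); releases (2, 0), pool now (4, 2)
  J2: need (4, 1) fits (4, 2); releases (3, 2), pool now (7, 4)
  J3: need (3, 3) fits (7, 4); releases (0, 1), pool now (7, 5)
  J1: need (2, 3) fits (7, 5); releases (0, 2), pool now (7, 7)
  J6: need (5, 3) fits (7, 7); releases (0, 1), pool now (7, 8)
  J5: need (4, 7) fits (7, 8); releases (2, 1), pool now (9, 9)


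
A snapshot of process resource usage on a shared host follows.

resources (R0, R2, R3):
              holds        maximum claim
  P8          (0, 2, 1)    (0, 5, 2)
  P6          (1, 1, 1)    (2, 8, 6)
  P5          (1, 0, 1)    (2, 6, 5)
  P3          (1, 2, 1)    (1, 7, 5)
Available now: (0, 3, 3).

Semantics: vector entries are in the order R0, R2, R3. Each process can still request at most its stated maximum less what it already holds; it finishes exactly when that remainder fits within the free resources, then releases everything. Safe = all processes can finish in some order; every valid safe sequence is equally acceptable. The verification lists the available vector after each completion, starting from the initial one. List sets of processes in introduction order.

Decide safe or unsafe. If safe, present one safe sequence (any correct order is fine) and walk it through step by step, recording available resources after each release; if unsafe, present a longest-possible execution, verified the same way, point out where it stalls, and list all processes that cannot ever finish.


SAFE — a valid safe sequence is P8, P3, P5, P6.
Key observation: the order's first zero-slack moment is P8 ((0, 3, 1) needed, (0, 3, 3) free — a requested resource with nothing to spare).
Verifying each step:
  pool = (0, 3, 3)
  P8: need (0, 3, 1) fits (0, 3, 3); releases (0, 2, 1), pool now (0, 5, 4)
  P3: need (0, 5, 4) fits (0, 5, 4); releases (1, 2, 1), pool now (1, 7, 5)
  P5: need (1, 6, 4) fits (1, 7, 5); releases (1, 0, 1), pool now (2, 7, 6)
  P6: need (1, 7, 5) fits (2, 7, 6); releases (1, 1, 1), pool now (3, 8, 7)


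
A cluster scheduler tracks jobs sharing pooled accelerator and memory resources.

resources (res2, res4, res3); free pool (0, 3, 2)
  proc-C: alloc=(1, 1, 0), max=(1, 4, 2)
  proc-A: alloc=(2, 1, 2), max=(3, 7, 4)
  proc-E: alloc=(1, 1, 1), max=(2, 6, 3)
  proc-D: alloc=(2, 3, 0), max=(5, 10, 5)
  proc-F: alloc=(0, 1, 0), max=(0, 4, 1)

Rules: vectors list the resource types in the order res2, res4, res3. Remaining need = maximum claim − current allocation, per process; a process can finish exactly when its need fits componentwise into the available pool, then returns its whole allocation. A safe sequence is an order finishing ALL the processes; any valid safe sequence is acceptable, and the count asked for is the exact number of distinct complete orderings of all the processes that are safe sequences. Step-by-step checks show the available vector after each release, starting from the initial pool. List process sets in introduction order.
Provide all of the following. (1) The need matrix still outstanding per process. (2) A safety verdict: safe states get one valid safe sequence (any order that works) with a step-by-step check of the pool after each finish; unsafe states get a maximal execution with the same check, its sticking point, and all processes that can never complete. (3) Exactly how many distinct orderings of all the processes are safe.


(1) Remaining need (order res2, res4, res3):
  proc-C: (0, 3, 2)
  proc-A: (1, 6, 2)
  proc-E: (1, 5, 2)
  proc-D: (3, 7, 5)
  proc-F: (0, 3, 1)
(2) SAFE, for example via the order proc-C, proc-F, proc-E, proc-A, proc-D.
Key observation: at proc-C the run first touches a limit — (0, 3, 2) against (0, 3, 2), exact on a resource it actually requests.
Verifying each step:
  pool = (0, 3, 2)
  proc-C: need (0, 3, 2) fits (0, 3, 2); releases (1, 1, 0), pool now (1, 4, 2)
  proc-F: need (0, 3, 1) fits (1, 4, 2); releases (0, 1, 0), pool now (1, 5, 2)
  proc-E: need (1, 5, 2) fits (1, 5, 2); releases (1, 1, 1), pool now (2, 6, 3)
  proc-A: need (1, 6, 2) fits (2, 6, 3); releases (2, 1, 2), pool now (4, 7, 5)
  proc-D: need (3, 7, 5) fits (4, 7, 5); releases (2, 3, 0), pool now (6, 10, 5)
(3) Precisely 2 of the possible complete orderings are safe sequences.


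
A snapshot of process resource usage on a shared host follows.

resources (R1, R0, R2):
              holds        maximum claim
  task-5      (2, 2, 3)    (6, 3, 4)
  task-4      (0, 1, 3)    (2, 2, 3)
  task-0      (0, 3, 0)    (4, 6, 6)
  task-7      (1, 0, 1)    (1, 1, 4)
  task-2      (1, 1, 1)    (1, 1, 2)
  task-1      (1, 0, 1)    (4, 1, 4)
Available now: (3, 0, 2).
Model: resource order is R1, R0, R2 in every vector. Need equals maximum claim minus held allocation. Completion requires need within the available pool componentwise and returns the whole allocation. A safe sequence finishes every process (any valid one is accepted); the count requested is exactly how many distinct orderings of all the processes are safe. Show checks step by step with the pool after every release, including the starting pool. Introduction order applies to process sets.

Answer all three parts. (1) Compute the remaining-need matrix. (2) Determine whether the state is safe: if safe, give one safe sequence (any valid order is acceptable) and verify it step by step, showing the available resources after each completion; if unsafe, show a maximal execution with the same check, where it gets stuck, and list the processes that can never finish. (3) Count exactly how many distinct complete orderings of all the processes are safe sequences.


(1) Need matrix, components ordered R1, R0, R2:
  task-5: (4, 1, 1)
  task-4: (2, 1, 0)
  task-0: (4, 3, 6)
  task-7: (0, 1, 3)
  task-2: (0, 0, 1)
  task-1: (3, 1, 3)
(2) The state is SAFE; one workable sequence: task-2, task-5, task-0, task-7, task-1, task-4.
Key observation: the order's first zero-slack moment is task-5 ((4, 1, 1) needed, (4, 1, 3) free — a requested resource with nothing to spare).
Step-by-step check:
  pool = (3, 0, 2)
  task-2 needs (0, 0, 1) <= (3, 0, 2) -> finishes; pool += (1, 1, 1) = (4, 1, 3)
  task-5 needs (4, 1, 1) <= (4, 1, 3) -> finishes; pool += (2, 2, 3) = (6, 3, 6)
  task-0 needs (4, 3, 6) <= (6, 3, 6) -> finishes; pool += (0, 3, 0) = (6, 6, 6)
  task-7 needs (0, 1, 3) <= (6, 6, 6) -> finishes; pool += (1, 0, 1) = (7, 6, 7)
  task-1 needs (3, 1, 3) <= (7, 6, 7) -> finishes; pool += (1, 0, 1) = (8, 6, 8)
  task-4 needs (2, 1, 0) <= (8, 6, 8) -> finishes; pool += (0, 1, 3) = (8, 7, 11)
(3) Exactly 60 of the possible complete orderings are safe sequences.


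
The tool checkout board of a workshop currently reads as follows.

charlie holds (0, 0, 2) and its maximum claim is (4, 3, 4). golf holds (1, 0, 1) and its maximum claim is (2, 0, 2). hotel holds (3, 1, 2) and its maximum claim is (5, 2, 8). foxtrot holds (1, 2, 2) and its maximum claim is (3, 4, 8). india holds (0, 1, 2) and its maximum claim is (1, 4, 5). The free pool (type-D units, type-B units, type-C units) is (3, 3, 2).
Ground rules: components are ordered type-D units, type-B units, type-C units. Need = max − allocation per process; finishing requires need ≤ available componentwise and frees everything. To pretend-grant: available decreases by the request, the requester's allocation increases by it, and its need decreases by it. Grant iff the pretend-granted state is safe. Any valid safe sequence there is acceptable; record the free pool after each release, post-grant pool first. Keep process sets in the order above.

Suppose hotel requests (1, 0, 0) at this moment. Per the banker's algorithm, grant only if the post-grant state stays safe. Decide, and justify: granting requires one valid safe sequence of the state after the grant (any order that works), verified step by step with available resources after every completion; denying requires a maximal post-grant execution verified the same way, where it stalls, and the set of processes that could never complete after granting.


DENY. Granting would leave the state unsafe.
Key observation: after golf, india the pool peaks at (3, 4, 5), and each blocked process is short somewhere: charlie on type-D units; hotel on type-C units; foxtrot on type-C units.
On the post-grant state, golf, india is a maximal run — nothing extends it. Walking it through:
  pool = (2, 3, 2)
  golf: need (1, 0, 1) fits (2, 3, 2); releases (1, 0, 1), pool now (3, 3, 3)
  india: need (1, 3, 3) fits (3, 3, 3); releases (0, 1, 2), pool now (3, 4, 5)
  charlie cannot run: need (4, 3, 2) vs free (3, 4, 5) (insufficient type-D units)
  hotel cannot run: need (1, 1, 6) vs free (3, 4, 5) (insufficient type-C units)
  foxtrot cannot run: need (2, 2, 6) vs free (3, 4, 5) (insufficient type-C units)
Had the request been granted, charlie, hotel and foxtrot could never finish.


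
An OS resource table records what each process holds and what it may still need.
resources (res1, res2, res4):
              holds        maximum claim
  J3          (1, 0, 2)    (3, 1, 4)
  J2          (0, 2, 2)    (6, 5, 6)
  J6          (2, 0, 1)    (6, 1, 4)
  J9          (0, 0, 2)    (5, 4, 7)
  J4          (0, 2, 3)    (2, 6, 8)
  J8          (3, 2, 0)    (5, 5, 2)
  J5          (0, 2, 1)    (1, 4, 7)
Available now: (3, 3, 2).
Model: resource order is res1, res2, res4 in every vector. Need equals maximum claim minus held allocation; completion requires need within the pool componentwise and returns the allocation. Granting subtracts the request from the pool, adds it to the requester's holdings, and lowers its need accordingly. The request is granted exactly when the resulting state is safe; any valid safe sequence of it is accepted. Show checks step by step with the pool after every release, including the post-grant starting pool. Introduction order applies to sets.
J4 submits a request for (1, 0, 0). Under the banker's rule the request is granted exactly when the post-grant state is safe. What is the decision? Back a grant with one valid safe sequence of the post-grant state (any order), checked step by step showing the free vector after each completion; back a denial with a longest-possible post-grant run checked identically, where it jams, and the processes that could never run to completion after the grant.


GRANT. The post-grant state is safe; one safe sequence: J8, J3, J2, J6, J4, J5, J9.
Key observation: (2, 3, 2) free after granting still covers J8 first, and each release covers the next.
Check on the post-grant state, step by step:
  pool = (2, 3, 2)
  run J8 (needs (2, 3, 2), free (2, 3, 2)); after release of (3, 2, 0) the pool is (5, 5, 2)
  run J3 (needs (2, 1, 2), free (5, 5, 2)); after release of (1, 0, 2) the pool is (6, 5, 4)
  run J2 (needs (6, 3, 4), free (6, 5, 4)); after release of (0, 2, 2) the pool is (6, 7, 6)
  run J6 (needs (4, 1, 3), free (6, 7, 6)); after release of (2, 0, 1) the pool is (8, 7, 7)
  run J4 (needs (1, 4, 5), free (8, 7, 7)); after release of (1, 2, 3) the pool is (9, 9, 10)
  run J5 (needs (1, 2, 6), free (9, 9, 10)); after release of (0, 2, 1) the pool is (9, 11, 11)
  run J9 (needs (5, 4, 5), free (9, 11, 11)); after release of (0, 0, 2) the pool is (9, 11, 13)
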